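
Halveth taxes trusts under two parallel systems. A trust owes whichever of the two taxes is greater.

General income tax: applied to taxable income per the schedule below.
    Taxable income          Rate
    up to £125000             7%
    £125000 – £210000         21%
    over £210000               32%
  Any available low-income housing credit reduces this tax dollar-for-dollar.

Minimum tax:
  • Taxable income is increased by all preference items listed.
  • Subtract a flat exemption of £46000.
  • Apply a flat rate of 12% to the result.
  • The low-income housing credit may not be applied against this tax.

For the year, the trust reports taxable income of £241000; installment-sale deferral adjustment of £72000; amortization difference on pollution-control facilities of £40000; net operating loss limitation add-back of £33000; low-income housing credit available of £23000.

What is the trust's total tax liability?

Minimum tax:
  Adjusted income: £241000 + £72000 + £40000 + £33000 = £386000
  Less exemption £46000 → base £340000
  £340000 × 12% = £40800

General income tax:
  £125000 × 7% = £8750
  £85000 × 21% = £17850
  £31000 × 32% = £9920
  → £36520
  Less low-income housing credit £23000 → £13520

£40800 > £13520, so the minimum tax is the binding amount.

£40800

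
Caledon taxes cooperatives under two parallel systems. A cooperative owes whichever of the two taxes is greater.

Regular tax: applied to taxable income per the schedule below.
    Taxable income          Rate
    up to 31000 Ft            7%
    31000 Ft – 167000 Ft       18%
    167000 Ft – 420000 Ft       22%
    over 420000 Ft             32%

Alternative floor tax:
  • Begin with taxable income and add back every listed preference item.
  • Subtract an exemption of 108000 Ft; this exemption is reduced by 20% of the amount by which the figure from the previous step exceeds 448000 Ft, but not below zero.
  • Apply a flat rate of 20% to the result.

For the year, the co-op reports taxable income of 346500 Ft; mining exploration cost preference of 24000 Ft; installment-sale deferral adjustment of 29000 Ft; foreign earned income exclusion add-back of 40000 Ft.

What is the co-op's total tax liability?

Regular tax:
  31000 Ft × 7% = 2170 Ft
  136000 Ft × 18% = 24480 Ft
  179500 Ft × 22% = 39490 Ft
  → 66140 Ft

Alternative floor tax:
  Adjusted income: 346500 Ft + 24000 Ft + 29000 Ft + 40000 Ft = 439500 Ft
  Exemption: 439500 Ft ≤ 448000 Ft, so full 108000 Ft applies
  Base: 439500 Ft − 108000 Ft = 331500 Ft
  331500 Ft × 20% = 66300 Ft

66300 Ft > 66140 Ft, so the alternative floor tax is the binding amount.

66300 Ft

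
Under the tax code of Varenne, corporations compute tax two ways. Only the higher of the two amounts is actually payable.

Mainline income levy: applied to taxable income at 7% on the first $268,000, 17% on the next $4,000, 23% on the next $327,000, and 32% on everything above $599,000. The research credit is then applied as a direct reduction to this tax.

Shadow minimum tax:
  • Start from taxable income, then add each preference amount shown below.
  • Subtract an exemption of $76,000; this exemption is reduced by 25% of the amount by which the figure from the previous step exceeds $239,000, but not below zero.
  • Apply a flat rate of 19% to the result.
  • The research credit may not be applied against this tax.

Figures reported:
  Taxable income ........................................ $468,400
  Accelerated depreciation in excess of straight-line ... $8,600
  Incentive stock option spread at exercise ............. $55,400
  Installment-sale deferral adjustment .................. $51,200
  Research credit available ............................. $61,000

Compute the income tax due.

$110,884

Shadow minimum tax:
  Adjusted income: $468,400 + $8,600 + $55,400 + $51,200 = $583,600
  Exemption: 25% × ($583,600 − $239,000) = $86,150 ≥ $76,000, so the exemption is fully phased out
  Base: $583,600 − $0 = $583,600
  $583,600 × 19% = $110,884

Mainline income levy:
  $268,000 × 7% = $18,760
  $4,000 × 17% = $680
  $196,400 × 23% = $45,172
  → $64,612
  Less research credit $61,000 → $3,612

$110,884 > $3,612, so the shadow minimum tax is the binding amount.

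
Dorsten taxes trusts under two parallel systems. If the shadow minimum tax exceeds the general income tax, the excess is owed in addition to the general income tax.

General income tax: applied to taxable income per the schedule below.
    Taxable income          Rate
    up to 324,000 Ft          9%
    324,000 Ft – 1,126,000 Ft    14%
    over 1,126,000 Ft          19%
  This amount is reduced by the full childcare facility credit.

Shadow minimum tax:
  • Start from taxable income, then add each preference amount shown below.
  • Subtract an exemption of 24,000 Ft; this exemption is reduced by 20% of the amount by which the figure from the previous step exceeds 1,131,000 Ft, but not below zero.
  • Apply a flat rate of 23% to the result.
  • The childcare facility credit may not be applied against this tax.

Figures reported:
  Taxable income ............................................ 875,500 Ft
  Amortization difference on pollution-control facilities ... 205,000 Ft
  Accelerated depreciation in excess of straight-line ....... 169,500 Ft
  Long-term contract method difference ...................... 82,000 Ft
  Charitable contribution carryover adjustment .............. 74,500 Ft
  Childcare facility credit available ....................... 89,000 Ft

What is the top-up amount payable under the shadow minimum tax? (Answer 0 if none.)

306,125 Ft

General income tax:
  324,000 Ft × 9% = 29,160 Ft
  551,500 Ft × 14% = 77,210 Ft
  → 106,370 Ft
  Less childcare facility credit 89,000 Ft → 17,370 Ft

Shadow minimum tax:
  Adjusted income: 875,500 Ft + 205,000 Ft + 169,500 Ft + 82,000 Ft + 74,500 Ft = 1,406,500 Ft
  Exemption: 20% × (1,406,500 Ft − 1,131,000 Ft) = 55,100 Ft ≥ 24,000 Ft, so the exemption is fully phased out
  Base: 1,406,500 Ft − 0 Ft = 1,406,500 Ft
  1,406,500 Ft × 23% = 323,495 Ft

Excess of shadow minimum tax over general income tax: 323,495 Ft − 17,370 Ft = 306,125 Ft.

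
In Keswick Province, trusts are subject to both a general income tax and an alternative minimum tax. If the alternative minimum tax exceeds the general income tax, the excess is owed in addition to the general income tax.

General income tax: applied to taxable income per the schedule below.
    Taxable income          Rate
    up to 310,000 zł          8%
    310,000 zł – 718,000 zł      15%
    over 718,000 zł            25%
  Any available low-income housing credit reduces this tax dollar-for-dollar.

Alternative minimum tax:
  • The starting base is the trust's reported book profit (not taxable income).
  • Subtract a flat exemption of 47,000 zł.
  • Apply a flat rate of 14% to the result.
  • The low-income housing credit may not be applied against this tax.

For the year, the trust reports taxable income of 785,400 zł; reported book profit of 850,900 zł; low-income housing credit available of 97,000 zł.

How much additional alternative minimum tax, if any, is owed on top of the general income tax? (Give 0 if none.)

106,696 zł

General income tax:
  310,000 zł × 8% = 24,800 zł
  408,000 zł × 15% = 61,200 zł
  67,400 zł × 25% = 16,850 zł
  → 102,850 zł
  Less low-income housing credit 97,000 zł → 5,850 zł

Alternative minimum tax:
  Base (reported book profit): 850,900 zł
  Less exemption 47,000 zł → base 803,900 zł
  803,900 zł × 14% = 112,546 zł

Excess of alternative minimum tax over general income tax: 112,546 zł − 5,850 zł = 106,696 zł.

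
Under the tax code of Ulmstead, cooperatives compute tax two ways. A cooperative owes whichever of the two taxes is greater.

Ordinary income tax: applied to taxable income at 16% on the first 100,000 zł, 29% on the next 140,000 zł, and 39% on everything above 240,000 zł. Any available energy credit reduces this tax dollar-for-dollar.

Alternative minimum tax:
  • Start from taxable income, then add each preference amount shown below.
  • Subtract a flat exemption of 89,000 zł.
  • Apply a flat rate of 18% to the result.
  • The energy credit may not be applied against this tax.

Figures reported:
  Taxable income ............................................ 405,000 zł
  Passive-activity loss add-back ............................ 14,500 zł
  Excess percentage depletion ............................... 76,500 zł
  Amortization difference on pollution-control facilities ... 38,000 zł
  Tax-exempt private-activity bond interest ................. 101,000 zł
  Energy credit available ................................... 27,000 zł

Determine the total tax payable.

Ordinary income tax:
  100,000 zł × 16% = 16,000 zł
  140,000 zł × 29% = 40,600 zł
  165,000 zł × 39% = 64,350 zł
  → 120,950 zł
  Less energy credit 27,000 zł → 93,950 zł

Alternative minimum tax:
  Adjusted income: 405,000 zł + 14,500 zł + 76,500 zł + 38,000 zł + 101,000 zł = 635,000 zł
  Less exemption 89,000 zł → base 546,000 zł
  546,000 zł × 18% = 98,280 zł

98,280 zł > 93,950 zł, so the alternative minimum tax is the binding amount.

98,280 zł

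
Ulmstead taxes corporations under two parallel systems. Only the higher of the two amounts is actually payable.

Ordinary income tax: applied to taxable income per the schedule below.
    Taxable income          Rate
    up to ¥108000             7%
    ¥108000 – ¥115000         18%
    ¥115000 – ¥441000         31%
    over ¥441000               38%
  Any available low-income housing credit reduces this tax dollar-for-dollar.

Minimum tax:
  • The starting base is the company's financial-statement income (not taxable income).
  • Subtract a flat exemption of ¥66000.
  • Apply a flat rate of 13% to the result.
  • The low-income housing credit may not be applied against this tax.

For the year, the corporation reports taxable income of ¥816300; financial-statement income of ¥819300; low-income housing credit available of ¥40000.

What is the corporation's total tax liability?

¥212494

Minimum tax:
  Base (financial-statement income): ¥819300
  Less exemption ¥66000 → base ¥753300
  ¥753300 × 13% = ¥97929

Ordinary income tax:
  ¥108000 × 7% = ¥7560
  ¥7000 × 18% = ¥1260
  ¥326000 × 31% = ¥101060
  ¥375300 × 38% = ¥142614
  → ¥252494
  Less low-income housing credit ¥40000 → ¥212494

¥212494 > ¥97929, so the ordinary income tax governs.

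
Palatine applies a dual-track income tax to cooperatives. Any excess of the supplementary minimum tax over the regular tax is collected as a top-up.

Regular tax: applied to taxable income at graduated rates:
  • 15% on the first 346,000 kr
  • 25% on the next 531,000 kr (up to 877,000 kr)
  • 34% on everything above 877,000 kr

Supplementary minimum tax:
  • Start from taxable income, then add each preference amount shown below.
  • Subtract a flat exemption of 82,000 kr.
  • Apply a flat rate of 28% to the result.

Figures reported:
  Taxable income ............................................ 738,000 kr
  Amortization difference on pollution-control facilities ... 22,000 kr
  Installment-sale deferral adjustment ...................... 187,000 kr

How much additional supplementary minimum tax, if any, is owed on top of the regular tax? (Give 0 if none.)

Supplementary minimum tax:
  Adjusted income: 738,000 kr + 22,000 kr + 187,000 kr = 947,000 kr
  Less exemption 82,000 kr → base 865,000 kr
  865,000 kr × 28% = 242,200 kr

Regular tax:
  346,000 kr × 15% = 51,900 kr
  392,000 kr × 25% = 98,000 kr
  → 149,900 kr

Excess of supplementary minimum tax over regular tax: 242,200 kr − 149,900 kr = 92,300 kr.

92,300 kr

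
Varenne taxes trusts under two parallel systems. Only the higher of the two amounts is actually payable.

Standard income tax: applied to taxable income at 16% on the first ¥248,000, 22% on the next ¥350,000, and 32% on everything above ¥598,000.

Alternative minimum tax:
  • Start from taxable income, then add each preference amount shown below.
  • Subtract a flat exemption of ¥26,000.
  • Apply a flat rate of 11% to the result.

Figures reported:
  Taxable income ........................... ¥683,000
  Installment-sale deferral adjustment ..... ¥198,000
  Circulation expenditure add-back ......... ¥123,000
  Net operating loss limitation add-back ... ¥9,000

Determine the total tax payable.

¥143,880

Standard income tax:
  ¥248,000 × 16% = ¥39,680
  ¥350,000 × 22% = ¥77,000
  ¥85,000 × 32% = ¥27,200
  → ¥143,880

Alternative minimum tax:
  Adjusted income: ¥683,000 + ¥198,000 + ¥123,000 + ¥9,000 = ¥1,013,000
  Less exemption ¥26,000 → base ¥987,000
  ¥987,000 × 11% = ¥108,570

¥143,880 > ¥108,570, so the standard income tax governs.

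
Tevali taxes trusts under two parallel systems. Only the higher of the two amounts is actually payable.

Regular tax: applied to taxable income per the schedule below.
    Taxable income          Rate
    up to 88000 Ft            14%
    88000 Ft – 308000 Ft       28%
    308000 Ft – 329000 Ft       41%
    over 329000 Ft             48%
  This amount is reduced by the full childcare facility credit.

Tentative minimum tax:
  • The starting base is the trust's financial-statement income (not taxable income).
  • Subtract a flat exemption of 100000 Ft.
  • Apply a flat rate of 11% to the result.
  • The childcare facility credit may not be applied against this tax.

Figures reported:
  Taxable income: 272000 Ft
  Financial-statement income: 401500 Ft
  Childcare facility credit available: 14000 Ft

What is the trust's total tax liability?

49840 Ft

Regular tax:
  88000 Ft × 14% = 12320 Ft
  184000 Ft × 28% = 51520 Ft
  → 63840 Ft
  Less childcare facility credit 14000 Ft → 49840 Ft

Tentative minimum tax:
  Base (financial-statement income): 401500 Ft
  Less exemption 100000 Ft → base 301500 Ft
  301500 Ft × 11% = 33165 Ft

49840 Ft > 33165 Ft, so the regular tax governs.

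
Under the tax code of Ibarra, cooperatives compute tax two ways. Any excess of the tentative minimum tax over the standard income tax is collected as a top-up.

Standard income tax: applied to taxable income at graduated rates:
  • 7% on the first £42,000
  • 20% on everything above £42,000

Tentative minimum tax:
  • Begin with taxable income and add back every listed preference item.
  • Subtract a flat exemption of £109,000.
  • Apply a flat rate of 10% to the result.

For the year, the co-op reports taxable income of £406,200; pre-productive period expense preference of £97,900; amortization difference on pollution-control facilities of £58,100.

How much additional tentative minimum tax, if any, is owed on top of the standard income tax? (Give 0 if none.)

£0

Standard income tax:
  £42,000 × 7% = £2,940
  £364,200 × 20% = £72,840
  → £75,780

Tentative minimum tax:
  Adjusted income: £406,200 + £97,900 + £58,100 = £562,200
  Less exemption £109,000 → base £453,200
  £453,200 × 10% = £45,320

£45,320 ≤ £75,780, so no add-on is due.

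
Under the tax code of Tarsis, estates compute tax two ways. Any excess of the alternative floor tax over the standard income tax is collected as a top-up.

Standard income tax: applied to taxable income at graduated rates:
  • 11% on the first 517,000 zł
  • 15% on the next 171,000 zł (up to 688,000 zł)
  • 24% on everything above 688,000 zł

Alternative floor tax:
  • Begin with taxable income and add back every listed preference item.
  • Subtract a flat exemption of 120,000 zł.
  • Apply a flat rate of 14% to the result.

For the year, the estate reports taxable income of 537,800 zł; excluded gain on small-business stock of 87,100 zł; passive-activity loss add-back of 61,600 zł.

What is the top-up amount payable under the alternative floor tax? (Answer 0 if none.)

19,320 zł

Standard income tax:
  517,000 zł × 11% = 56,870 zł
  20,800 zł × 15% = 3,120 zł
  → 59,990 zł

Alternative floor tax:
  Adjusted income: 537,800 zł + 87,100 zł + 61,600 zł = 686,500 zł
  Less exemption 120,000 zł → base 566,500 zł
  566,500 zł × 14% = 79,310 zł

Excess of alternative floor tax over standard income tax: 79,310 zł − 59,990 zł = 19,320 zł.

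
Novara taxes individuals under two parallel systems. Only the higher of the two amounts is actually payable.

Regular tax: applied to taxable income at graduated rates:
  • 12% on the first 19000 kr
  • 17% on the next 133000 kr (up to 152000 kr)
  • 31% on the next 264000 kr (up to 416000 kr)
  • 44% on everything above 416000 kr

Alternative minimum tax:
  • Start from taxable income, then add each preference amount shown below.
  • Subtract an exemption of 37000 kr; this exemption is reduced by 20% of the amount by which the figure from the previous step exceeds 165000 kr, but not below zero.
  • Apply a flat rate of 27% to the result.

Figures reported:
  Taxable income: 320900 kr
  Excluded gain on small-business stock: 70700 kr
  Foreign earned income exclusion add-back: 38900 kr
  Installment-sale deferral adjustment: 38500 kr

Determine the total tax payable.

Regular tax:
  19000 kr × 12% = 2280 kr
  133000 kr × 17% = 22610 kr
  168900 kr × 31% = 52359 kr
  → 77249 kr

Alternative minimum tax:
  Adjusted income: 320900 kr + 70700 kr + 38900 kr + 38500 kr = 469000 kr
  Exemption: 20% × (469000 kr − 165000 kr) = 60800 kr ≥ 37000 kr, so the exemption is fully phased out
  Base: 469000 kr − 0 kr = 469000 kr
  469000 kr × 27% = 126630 kr

126630 kr > 77249 kr, so the alternative minimum tax is the binding amount.

126630 kr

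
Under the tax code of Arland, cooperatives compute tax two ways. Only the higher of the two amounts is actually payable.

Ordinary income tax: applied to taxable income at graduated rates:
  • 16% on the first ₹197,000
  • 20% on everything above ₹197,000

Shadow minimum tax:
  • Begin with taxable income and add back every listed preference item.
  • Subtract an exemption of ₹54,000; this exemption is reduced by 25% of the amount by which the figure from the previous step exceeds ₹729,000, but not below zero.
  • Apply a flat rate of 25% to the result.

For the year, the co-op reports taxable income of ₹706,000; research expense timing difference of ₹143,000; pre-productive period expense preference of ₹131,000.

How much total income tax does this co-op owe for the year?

₹245,000

Ordinary income tax:
  ₹197,000 × 16% = ₹31,520
  ₹509,000 × 20% = ₹101,800
  → ₹133,320

Shadow minimum tax:
  Adjusted income: ₹706,000 + ₹143,000 + ₹131,000 = ₹980,000
  Exemption: 25% × (₹980,000 − ₹729,000) = ₹62,750 ≥ ₹54,000, so the exemption is fully phased out
  Base: ₹980,000 − ₹0 = ₹980,000
  ₹980,000 × 25% = ₹245,000

₹245,000 > ₹133,320, so the shadow minimum tax is the binding amount.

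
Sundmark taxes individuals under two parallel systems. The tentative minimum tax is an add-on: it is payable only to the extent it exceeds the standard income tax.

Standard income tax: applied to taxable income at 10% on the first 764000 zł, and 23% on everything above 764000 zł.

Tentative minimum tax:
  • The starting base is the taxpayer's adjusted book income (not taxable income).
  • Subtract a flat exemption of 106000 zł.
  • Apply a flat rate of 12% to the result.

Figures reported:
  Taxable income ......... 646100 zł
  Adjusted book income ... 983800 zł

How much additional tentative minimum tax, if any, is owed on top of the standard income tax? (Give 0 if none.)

40726 zł

Tentative minimum tax:
  Base (adjusted book income): 983800 zł
  Less exemption 106000 zł → base 877800 zł
  877800 zł × 12% = 105336 zł

Standard income tax:
  646100 zł × 10% = 64610 zł

Excess of tentative minimum tax over standard income tax: 105336 zł − 64610 zł = 40726 zł.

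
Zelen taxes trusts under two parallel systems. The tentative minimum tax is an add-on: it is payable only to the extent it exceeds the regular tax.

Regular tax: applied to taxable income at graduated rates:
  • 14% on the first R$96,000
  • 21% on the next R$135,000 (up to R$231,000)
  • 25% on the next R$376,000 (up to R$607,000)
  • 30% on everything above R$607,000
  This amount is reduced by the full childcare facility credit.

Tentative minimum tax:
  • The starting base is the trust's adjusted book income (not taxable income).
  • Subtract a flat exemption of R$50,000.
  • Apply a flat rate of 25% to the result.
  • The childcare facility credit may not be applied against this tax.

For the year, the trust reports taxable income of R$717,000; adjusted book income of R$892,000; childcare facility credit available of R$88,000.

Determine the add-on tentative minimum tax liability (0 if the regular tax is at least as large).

R$129,710

Tentative minimum tax:
  Base (adjusted book income): R$892,000
  Less exemption R$50,000 → base R$842,000
  R$842,000 × 25% = R$210,500

Regular tax:
  R$96,000 × 14% = R$13,440
  R$135,000 × 21% = R$28,350
  R$376,000 × 25% = R$94,000
  R$110,000 × 30% = R$33,000
  → R$168,790
  Less childcare facility credit R$88,000 → R$80,790

Excess of tentative minimum tax over regular tax: R$210,500 − R$80,790 = R$129,710.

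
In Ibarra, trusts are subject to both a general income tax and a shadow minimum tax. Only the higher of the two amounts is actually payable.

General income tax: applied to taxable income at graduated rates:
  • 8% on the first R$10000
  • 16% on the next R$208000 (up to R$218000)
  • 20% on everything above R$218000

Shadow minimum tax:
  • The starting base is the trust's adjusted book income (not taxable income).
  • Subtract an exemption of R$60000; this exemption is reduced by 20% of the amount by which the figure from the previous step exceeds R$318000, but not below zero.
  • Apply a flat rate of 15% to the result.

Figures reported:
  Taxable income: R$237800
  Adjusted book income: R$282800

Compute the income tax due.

Shadow minimum tax:
  Base (adjusted book income): R$282800
  Exemption: R$282800 ≤ R$318000, so full R$60000 applies
  Base: R$282800 − R$60000 = R$222800
  R$222800 × 15% = R$33420

General income tax:
  R$10000 × 8% = R$800
  R$208000 × 16% = R$33280
  R$19800 × 20% = R$3960
  → R$38040

R$38040 > R$33420, so the general income tax governs.

R$38040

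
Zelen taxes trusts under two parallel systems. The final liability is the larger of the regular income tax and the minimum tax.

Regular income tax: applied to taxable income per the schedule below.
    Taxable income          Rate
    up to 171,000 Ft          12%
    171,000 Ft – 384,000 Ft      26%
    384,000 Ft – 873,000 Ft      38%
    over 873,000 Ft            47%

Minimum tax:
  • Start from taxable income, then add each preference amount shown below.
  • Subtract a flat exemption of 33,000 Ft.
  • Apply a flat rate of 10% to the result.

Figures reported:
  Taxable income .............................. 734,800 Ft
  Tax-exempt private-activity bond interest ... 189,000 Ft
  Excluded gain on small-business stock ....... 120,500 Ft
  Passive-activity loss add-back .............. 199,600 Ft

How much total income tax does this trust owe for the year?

209,204 Ft

Minimum tax:
  Adjusted income: 734,800 Ft + 189,000 Ft + 120,500 Ft + 199,600 Ft = 1,243,900 Ft
  Less exemption 33,000 Ft → base 1,210,900 Ft
  1,210,900 Ft × 10% = 121,090 Ft

Regular income tax:
  171,000 Ft × 12% = 20,520 Ft
  213,000 Ft × 26% = 55,380 Ft
  350,800 Ft × 38% = 133,304 Ft
  → 209,204 Ft

209,204 Ft > 121,090 Ft, so the regular income tax governs.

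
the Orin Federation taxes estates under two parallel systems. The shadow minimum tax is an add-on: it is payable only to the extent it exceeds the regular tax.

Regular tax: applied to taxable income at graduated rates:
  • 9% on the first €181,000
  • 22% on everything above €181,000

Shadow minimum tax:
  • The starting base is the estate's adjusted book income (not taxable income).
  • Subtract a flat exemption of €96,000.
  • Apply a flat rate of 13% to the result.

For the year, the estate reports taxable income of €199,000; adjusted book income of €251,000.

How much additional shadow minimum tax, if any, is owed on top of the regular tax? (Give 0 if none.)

Regular tax:
  €181,000 × 9% = €16,290
  €18,000 × 22% = €3,960
  → €20,250

Shadow minimum tax:
  Base (adjusted book income): €251,000
  Less exemption €96,000 → base €155,000
  €155,000 × 13% = €20,150

€20,150 ≤ €20,250, so no add-on is due.

€0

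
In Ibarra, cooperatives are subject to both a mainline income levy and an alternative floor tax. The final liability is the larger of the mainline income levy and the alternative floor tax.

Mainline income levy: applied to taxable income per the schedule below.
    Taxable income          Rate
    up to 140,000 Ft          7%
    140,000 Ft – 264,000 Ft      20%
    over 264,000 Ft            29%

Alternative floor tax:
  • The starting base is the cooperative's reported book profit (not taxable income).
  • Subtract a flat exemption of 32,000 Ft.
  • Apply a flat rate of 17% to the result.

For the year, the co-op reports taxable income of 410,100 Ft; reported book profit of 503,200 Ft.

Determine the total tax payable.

80,104 Ft

Mainline income levy:
  140,000 Ft × 7% = 9,800 Ft
  124,000 Ft × 20% = 24,800 Ft
  146,100 Ft × 29% = 42,369 Ft
  → 76,969 Ft

Alternative floor tax:
  Base (reported book profit): 503,200 Ft
  Less exemption 32,000 Ft → base 471,200 Ft
  471,200 Ft × 17% = 80,104 Ft

80,104 Ft > 76,969 Ft, so the alternative floor tax is the binding amount.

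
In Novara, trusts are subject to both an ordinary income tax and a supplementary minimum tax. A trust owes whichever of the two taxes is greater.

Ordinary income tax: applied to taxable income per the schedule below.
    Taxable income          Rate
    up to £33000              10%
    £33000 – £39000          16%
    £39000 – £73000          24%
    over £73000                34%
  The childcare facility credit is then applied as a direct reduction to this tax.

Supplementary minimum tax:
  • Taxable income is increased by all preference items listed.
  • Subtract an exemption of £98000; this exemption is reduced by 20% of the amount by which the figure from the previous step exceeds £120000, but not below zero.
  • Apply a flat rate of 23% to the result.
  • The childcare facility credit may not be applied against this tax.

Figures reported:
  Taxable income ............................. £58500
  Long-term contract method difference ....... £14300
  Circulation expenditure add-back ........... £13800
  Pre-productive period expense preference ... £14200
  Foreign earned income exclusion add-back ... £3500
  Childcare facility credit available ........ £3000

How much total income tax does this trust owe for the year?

Ordinary income tax:
  £33000 × 10% = £3300
  £6000 × 16% = £960
  £19500 × 24% = £4680
  → £8940
  Less childcare facility credit £3000 → £5940

Supplementary minimum tax:
  Adjusted income: £58500 + £14300 + £13800 + £14200 + £3500 = £104300
  Exemption: £104300 ≤ £120000, so full £98000 applies
  Base: £104300 − £98000 = £6300
  £6300 × 23% = £1449

£5940 > £1449, so the ordinary income tax governs.

£5940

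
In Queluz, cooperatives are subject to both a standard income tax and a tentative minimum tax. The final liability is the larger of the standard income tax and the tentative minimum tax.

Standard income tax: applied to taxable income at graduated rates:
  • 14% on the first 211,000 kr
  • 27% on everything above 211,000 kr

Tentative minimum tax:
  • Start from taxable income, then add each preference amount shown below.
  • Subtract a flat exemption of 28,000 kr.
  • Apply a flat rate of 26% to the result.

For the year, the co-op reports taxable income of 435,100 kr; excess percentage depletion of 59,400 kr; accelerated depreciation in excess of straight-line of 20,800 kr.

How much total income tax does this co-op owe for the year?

126,698 kr

Standard income tax:
  211,000 kr × 14% = 29,540 kr
  224,100 kr × 27% = 60,507 kr
  → 90,047 kr

Tentative minimum tax:
  Adjusted income: 435,100 kr + 59,400 kr + 20,800 kr = 515,300 kr
  Less exemption 28,000 kr → base 487,300 kr
  487,300 kr × 26% = 126,698 kr

126,698 kr > 90,047 kr, so the tentative minimum tax is the binding amount.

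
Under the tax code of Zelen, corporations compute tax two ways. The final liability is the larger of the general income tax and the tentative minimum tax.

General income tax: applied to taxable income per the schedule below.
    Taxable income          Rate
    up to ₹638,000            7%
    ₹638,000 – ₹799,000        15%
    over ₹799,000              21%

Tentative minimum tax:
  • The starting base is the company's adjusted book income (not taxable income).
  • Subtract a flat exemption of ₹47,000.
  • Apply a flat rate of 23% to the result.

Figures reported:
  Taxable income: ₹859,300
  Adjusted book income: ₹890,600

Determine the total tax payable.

General income tax:
  ₹638,000 × 7% = ₹44,660
  ₹161,000 × 15% = ₹24,150
  ₹60,300 × 21% = ₹12,663
  → ₹81,473

Tentative minimum tax:
  Base (adjusted book income): ₹890,600
  Less exemption ₹47,000 → base ₹843,600
  ₹843,600 × 23% = ₹194,028

₹194,028 > ₹81,473, so the tentative minimum tax is the binding amount.

₹194,028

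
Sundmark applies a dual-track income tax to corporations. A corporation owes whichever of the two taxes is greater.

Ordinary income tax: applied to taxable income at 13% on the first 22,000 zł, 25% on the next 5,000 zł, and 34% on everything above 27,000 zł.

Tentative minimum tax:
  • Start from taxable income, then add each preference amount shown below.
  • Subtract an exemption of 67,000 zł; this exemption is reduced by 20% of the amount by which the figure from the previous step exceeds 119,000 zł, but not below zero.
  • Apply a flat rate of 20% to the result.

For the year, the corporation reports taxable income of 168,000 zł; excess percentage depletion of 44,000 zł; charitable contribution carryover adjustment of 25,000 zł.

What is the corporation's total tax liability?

52,050 zł

Ordinary income tax:
  22,000 zł × 13% = 2,860 zł
  5,000 zł × 25% = 1,250 zł
  141,000 zł × 34% = 47,940 zł
  → 52,050 zł

Tentative minimum tax:
  Adjusted income: 168,000 zł + 44,000 zł + 25,000 zł = 237,000 zł
  Exemption: 67,000 zł − 20% × (237,000 zł − 119,000 zł) = 67,000 zł − 23,600 zł = 43,400 zł
  Base: 237,000 zł − 43,400 zł = 193,600 zł
  193,600 zł × 20% = 38,720 zł

52,050 zł > 38,720 zł, so the ordinary income tax governs.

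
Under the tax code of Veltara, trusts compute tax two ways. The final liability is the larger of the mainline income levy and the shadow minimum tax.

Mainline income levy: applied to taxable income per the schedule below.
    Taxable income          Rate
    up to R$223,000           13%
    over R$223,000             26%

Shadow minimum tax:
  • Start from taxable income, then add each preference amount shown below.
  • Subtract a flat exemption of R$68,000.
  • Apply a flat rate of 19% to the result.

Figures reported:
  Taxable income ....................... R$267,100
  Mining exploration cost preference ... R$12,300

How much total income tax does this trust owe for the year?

Mainline income levy:
  R$223,000 × 13% = R$28,990
  R$44,100 × 26% = R$11,466
  → R$40,456

Shadow minimum tax:
  Adjusted income: R$267,100 + R$12,300 = R$279,400
  Less exemption R$68,000 → base R$211,400
  R$211,400 × 19% = R$40,166

R$40,456 > R$40,166, so the mainline income levy governs.

R$40,456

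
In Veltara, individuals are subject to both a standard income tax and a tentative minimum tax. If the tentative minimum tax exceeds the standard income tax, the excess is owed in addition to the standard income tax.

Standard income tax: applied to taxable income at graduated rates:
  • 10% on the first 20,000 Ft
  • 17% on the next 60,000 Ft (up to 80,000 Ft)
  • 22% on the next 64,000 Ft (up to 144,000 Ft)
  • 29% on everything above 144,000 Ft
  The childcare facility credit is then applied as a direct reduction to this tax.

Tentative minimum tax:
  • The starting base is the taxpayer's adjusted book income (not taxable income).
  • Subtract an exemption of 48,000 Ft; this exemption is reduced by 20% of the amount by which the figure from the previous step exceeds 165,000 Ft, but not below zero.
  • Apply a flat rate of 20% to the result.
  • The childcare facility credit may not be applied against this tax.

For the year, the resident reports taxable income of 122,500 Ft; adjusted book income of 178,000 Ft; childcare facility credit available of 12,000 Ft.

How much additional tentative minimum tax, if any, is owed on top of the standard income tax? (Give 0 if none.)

16,970 Ft

Tentative minimum tax:
  Base (adjusted book income): 178,000 Ft
  Exemption: 48,000 Ft − 20% × (178,000 Ft − 165,000 Ft) = 48,000 Ft − 2,600 Ft = 45,400 Ft
  Base: 178,000 Ft − 45,400 Ft = 132,600 Ft
  132,600 Ft × 20% = 26,520 Ft

Standard income tax:
  20,000 Ft × 10% = 2,000 Ft
  60,000 Ft × 17% = 10,200 Ft
  42,500 Ft × 22% = 9,350 Ft
  → 21,550 Ft
  Less childcare facility credit 12,000 Ft → 9,550 Ft

Excess of tentative minimum tax over standard income tax: 26,520 Ft − 9,550 Ft = 16,970 Ft.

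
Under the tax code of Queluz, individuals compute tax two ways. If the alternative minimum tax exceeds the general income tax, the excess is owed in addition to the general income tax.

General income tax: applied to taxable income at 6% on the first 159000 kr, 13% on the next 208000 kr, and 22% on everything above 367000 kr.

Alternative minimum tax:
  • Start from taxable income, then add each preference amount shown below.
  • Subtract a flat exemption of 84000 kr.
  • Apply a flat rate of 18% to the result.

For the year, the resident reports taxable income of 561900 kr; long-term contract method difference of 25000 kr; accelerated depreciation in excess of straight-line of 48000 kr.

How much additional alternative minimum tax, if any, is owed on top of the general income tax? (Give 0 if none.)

General income tax:
  159000 kr × 6% = 9540 kr
  208000 kr × 13% = 27040 kr
  194900 kr × 22% = 42878 kr
  → 79458 kr

Alternative minimum tax:
  Adjusted income: 561900 kr + 25000 kr + 48000 kr = 634900 kr
  Less exemption 84000 kr → base 550900 kr
  550900 kr × 18% = 99162 kr

Excess of alternative minimum tax over general income tax: 99162 kr − 79458 kr = 19704 kr.

19704 kr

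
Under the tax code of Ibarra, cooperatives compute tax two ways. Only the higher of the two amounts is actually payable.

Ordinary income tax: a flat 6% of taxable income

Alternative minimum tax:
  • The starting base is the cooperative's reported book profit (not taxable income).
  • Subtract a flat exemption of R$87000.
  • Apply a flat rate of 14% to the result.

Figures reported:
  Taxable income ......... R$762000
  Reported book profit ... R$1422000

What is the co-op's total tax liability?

R$186900

Ordinary income tax:
  R$762000 × 6% = R$45720

Alternative minimum tax:
  Base (reported book profit): R$1422000
  Less exemption R$87000 → base R$1335000
  R$1335000 × 14% = R$186900

R$186900 > R$45720, so the alternative minimum tax is the binding amount.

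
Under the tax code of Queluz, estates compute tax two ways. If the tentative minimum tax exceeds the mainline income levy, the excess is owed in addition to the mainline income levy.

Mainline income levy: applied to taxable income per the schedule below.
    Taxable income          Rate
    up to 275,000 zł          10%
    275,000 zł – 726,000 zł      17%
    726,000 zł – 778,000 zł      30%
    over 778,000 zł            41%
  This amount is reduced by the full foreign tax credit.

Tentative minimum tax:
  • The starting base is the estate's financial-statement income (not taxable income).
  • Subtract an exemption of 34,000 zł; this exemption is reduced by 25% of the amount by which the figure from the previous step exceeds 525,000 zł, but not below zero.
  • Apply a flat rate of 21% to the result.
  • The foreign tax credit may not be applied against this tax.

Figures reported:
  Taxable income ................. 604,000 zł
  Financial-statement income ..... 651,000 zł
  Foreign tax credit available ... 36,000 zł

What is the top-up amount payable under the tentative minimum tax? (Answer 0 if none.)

88,755 zł

Mainline income levy:
  275,000 zł × 10% = 27,500 zł
  329,000 zł × 17% = 55,930 zł
  → 83,430 zł
  Less foreign tax credit 36,000 zł → 47,430 zł

Tentative minimum tax:
  Base (financial-statement income): 651,000 zł
  Exemption: 34,000 zł − 25% × (651,000 zł − 525,000 zł) = 34,000 zł − 31,500 zł = 2,500 zł
  Base: 651,000 zł − 2,500 zł = 648,500 zł
  648,500 zł × 21% = 136,185 zł

Excess of tentative minimum tax over mainline income levy: 136,185 zł − 47,430 zł = 88,755 zł.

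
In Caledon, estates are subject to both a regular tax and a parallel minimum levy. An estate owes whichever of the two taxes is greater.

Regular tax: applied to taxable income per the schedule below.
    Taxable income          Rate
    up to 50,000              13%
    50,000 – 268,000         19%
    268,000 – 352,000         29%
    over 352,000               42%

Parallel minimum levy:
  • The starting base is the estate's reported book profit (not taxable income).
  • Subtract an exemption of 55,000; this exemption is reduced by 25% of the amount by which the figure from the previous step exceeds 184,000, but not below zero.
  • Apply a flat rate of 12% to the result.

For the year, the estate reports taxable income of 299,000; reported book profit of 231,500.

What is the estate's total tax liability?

Parallel minimum levy:
  Base (reported book profit): 231,500
  Exemption: 55,000 − 25% × (231,500 − 184,000) = 55,000 − 11,875 = 43,125
  Base: 231,500 − 43,125 = 188,375
  188,375 × 12% = 22,605

Regular tax:
  50,000 × 13% = 6,500
  218,000 × 19% = 41,420
  31,000 × 29% = 8,990
  → 56,910

56,910 > 22,605, so the regular tax governs.

56,910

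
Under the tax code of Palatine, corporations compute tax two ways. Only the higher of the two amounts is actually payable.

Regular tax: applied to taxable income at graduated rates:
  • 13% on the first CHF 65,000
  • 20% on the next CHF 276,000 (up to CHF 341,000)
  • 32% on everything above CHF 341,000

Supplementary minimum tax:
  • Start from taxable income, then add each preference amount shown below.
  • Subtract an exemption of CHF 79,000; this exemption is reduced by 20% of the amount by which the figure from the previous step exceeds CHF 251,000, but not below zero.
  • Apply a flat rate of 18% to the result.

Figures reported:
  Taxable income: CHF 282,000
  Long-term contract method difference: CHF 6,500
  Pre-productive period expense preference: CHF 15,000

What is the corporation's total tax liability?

CHF 51,850

Supplementary minimum tax:
  Adjusted income: CHF 282,000 + CHF 6,500 + CHF 15,000 = CHF 303,500
  Exemption: CHF 79,000 − 20% × (CHF 303,500 − CHF 251,000) = CHF 79,000 − CHF 10,500 = CHF 68,500
  Base: CHF 303,500 − CHF 68,500 = CHF 235,000
  CHF 235,000 × 18% = CHF 42,300

Regular tax:
  CHF 65,000 × 13% = CHF 8,450
  CHF 217,000 × 20% = CHF 43,400
  → CHF 51,850

CHF 51,850 > CHF 42,300, so the regular tax governs.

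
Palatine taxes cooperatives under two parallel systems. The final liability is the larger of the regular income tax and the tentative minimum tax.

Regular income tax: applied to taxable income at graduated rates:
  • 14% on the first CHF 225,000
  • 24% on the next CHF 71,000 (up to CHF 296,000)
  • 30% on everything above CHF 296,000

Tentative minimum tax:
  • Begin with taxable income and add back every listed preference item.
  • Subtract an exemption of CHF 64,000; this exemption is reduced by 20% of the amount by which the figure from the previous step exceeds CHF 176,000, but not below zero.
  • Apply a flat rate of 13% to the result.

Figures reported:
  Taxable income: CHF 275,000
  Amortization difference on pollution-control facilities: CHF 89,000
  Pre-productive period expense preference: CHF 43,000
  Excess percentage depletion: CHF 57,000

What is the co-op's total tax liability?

CHF 59,488

Tentative minimum tax:
  Adjusted income: CHF 275,000 + CHF 89,000 + CHF 43,000 + CHF 57,000 = CHF 464,000
  Exemption: CHF 64,000 − 20% × (CHF 464,000 − CHF 176,000) = CHF 64,000 − CHF 57,600 = CHF 6,400
  Base: CHF 464,000 − CHF 6,400 = CHF 457,600
  CHF 457,600 × 13% = CHF 59,488

Regular income tax:
  CHF 225,000 × 14% = CHF 31,500
  CHF 50,000 × 24% = CHF 12,000
  → CHF 43,500

CHF 59,488 > CHF 43,500, so the tentative minimum tax is the binding amount.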